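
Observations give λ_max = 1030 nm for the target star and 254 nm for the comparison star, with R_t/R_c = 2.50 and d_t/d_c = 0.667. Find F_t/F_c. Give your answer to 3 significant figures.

0.0520

Wien's law: T_t/T_c = λ_c/λ_t = 254/1030 = 0.2466.
L_t/L_c = (R_t/R_c)²(T_t/T_c)⁴ = (2.50)²(0.2466)⁴ = 0.02311.
F_t/F_c = (L_t/L_c)/(d_t/d_c)² = 0.02311/(0.667)² = 0.05195.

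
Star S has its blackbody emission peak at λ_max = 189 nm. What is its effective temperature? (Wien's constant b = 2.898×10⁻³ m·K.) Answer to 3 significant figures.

T = b/λ_max = 2.898×10⁻³ / (189×10⁻⁹) = 1.533×10^4 K.

1.53×10^4 K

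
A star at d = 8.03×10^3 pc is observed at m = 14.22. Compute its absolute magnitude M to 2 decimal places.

M = m − 5 log₁₀(d/10 pc) = 14.22 − 5 log₁₀(8.03×10^3/10)
  = 14.22 − 5 × 2.905 = 14.22 − 14.52 = -0.30.

-0.30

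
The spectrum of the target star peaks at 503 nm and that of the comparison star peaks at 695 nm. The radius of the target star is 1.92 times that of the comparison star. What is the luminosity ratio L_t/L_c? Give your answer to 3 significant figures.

13.4

Wien's law gives T ∝ 1/λ_max, so T_t/T_c = λ_c/λ_t = 695/503 = 1.382.
Then L ∝ R²T⁴ gives L_t/L_c = (1.92)² × (1.382)⁴ = 3.686 × 3.645 = 13.44.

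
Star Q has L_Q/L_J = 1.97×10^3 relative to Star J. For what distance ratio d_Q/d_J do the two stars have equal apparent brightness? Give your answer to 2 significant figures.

Equal flux requires L_Q/d_Q² = L_J/d_J², so d_Q/d_J = √(L_Q/L_J)
= √(1.97×10^3) = 44.38.

44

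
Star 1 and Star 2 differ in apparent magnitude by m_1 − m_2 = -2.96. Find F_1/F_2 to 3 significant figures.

F_1/F_2 = 10^(−(m_1 − m_2)/2.5) = 10^(2.96/2.5) = 10^1.184 = 15.28.

15.3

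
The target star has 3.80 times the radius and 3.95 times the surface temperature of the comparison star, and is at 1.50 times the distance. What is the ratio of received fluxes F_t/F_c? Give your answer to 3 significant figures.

1.56×10^3

L_t/L_c = (R_t/R_c)²(T_t/T_c)⁴ = (3.80)² × (3.95)⁴ = 3515.
F_t/F_c = (L_t/L_c)/(d_t/d_c)² = 3515 / (1.50)² = 1562.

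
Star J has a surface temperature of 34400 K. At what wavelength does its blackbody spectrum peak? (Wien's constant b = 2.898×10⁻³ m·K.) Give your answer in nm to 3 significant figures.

84.2 nm

λ_max = b/T = 2.898×10⁻³ / 34400 = 8.42×10^-8 m = 84.24 nm.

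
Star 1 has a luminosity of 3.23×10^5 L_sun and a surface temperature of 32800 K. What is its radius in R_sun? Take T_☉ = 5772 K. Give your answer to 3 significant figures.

R/R_☉ = √(L/L_☉) / (T/T_☉)² = √(3.23×10^5) / (5.683)²
       = 568.3 / 32.29 = 17.60.

17.6 R_sun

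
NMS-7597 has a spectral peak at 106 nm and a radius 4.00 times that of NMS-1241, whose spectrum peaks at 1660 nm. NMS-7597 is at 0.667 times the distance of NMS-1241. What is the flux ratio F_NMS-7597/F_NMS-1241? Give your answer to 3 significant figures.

2.16×10^6

Wien's law: T_NMS-7597/T_NMS-1241 = λ_NMS-1241/λ_NMS-7597 = 1660/106 = 15.66.
L_NMS-7597/L_NMS-1241 = (R_NMS-7597/R_NMS-1241)²(T_NMS-7597/T_NMS-1241)⁴ = (4.00)²(15.66)⁴ = 9.623×10^5.
F_NMS-7597/F_NMS-1241 = (L_NMS-7597/L_NMS-1241)/(d_NMS-7597/d_NMS-1241)² = 9.623×10^5/(0.667)² = 2.163×10^6.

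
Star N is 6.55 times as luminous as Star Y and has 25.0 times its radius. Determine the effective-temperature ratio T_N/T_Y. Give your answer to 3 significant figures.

L ∝ R²T⁴ gives T ∝ (L/R²)^(1/4), so
T_N/T_Y = (6.55 / 25.0²)^(1/4) = (0.01048)^(1/4) = 0.3200.

0.320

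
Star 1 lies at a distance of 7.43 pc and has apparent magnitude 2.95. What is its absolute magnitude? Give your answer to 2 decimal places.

M = m − 5 log₁₀(d/10 pc) = 2.95 − 5 log₁₀(7.43/10)
  = 2.95 − 5 × -0.129 = 2.95 − -0.65 = 3.60.

3.60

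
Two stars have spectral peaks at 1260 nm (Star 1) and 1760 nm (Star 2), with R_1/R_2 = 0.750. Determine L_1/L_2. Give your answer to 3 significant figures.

2.14

Wien's law gives T ∝ 1/λ_max, so T_1/T_2 = λ_2/λ_1 = 1760/1260 = 1.397.
Then L ∝ R²T⁴ gives L_1/L_2 = (0.750)² × (1.397)⁴ = 0.5625 × 3.807 = 2.141.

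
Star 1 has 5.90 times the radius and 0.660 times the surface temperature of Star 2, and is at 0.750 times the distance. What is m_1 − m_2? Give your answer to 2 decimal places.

-2.67

L_1/L_2 = (5.90)²(0.660)⁴ = 6.605.
F_1/F_2 = (L_1/L_2)/(d_1/d_2)² = 6.605/0.5625 = 11.74.
m_1 − m_2 = −2.5 log₁₀(11.74) = -2.67.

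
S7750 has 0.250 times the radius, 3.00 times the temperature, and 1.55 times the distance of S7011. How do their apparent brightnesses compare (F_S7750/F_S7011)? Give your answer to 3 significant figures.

2.11

L_S7750/L_S7011 = (R_S7750/R_S7011)²(T_S7750/T_S7011)⁴ = (0.250)² × (3.00)⁴ = 5.062.
F_S7750/F_S7011 = (L_S7750/L_S7011)/(d_S7750/d_S7011)² = 5.062 / (1.55)² = 2.107.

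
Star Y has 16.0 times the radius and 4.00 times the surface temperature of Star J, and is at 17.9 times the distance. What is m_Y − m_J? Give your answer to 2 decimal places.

L_Y/L_J = (16.0)²(4.00)⁴ = 6.554×10^4.
F_Y/F_J = (L_Y/L_J)/(d_Y/d_J)² = 6.554×10^4/320.4 = 204.5.
m_Y − m_J = −2.5 log₁₀(204.5) = -5.78.

-5.78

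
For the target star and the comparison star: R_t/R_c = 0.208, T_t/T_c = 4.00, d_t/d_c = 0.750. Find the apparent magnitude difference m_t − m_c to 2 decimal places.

L_t/L_c = (0.208)²(4.00)⁴ = 11.08.
F_t/F_c = (L_t/L_c)/(d_t/d_c)² = 11.08/0.5625 = 19.69.
m_t − m_c = −2.5 log₁₀(19.69) = -3.24.

-3.24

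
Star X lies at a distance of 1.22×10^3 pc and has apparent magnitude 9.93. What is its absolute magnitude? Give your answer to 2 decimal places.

-0.50

M = m − 5 log₁₀(d/10 pc) = 9.93 − 5 log₁₀(1.22×10^3/10)
  = 9.93 − 5 × 2.086 = 9.93 − 10.43 = -0.50.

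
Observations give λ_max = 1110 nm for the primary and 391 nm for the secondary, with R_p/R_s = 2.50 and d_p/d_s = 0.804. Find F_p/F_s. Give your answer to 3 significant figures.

Wien's law: T_p/T_s = λ_s/λ_p = 391/1110 = 0.3523.
L_p/L_s = (R_p/R_s)²(T_p/T_s)⁴ = (2.50)²(0.3523)⁴ = 0.09623.
F_p/F_s = (L_p/L_s)/(d_p/d_s)² = 0.09623/(0.804)² = 0.1489.

0.149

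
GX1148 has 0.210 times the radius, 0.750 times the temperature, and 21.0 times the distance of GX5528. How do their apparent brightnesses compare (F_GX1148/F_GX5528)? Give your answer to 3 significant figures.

3.16×10^-5

L_GX1148/L_GX5528 = (R_GX1148/R_GX5528)²(T_GX1148/T_GX5528)⁴ = (0.210)² × (0.750)⁴ = 0.01395.
F_GX1148/F_GX5528 = (L_GX1148/L_GX5528)/(d_GX1148/d_GX5528)² = 0.01395 / (21.0)² = 3.164×10^-5.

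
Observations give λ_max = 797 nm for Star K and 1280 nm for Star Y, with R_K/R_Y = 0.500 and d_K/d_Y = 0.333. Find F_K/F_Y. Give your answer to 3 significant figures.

15.0

Wien's law: T_K/T_Y = λ_Y/λ_K = 1280/797 = 1.606.
L_K/L_Y = (R_K/R_Y)²(T_K/T_Y)⁴ = (0.500)²(1.606)⁴ = 1.663.
F_K/F_Y = (L_K/L_Y)/(d_K/d_Y)² = 1.663/(0.333)² = 15.00.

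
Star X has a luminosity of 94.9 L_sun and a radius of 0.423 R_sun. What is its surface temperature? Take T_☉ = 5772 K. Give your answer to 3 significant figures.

T/T_☉ = (L/L_☉)^(1/4) / (R/R_☉)^(1/2)
T = 5772 × (94.9)^(1/4) / √(0.423) = 5772 × 3.121 / 0.6504 = 2.770×10^4 K.

2.77×10^4 K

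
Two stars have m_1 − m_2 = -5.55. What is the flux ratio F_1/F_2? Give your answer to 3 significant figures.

F_1/F_2 = 10^(−(m_1 − m_2)/2.5) = 10^(5.55/2.5) = 10^2.220 = 166.0.

166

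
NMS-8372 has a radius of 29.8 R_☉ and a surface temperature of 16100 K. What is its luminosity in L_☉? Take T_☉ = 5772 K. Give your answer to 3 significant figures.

5.38×10^4 L_☉

L/L_☉ = (R/R_☉)² (T/T_☉)⁴ = (29.8)² × (16100/5772)⁴
       = 888.0 × (2.789)⁴ = 888.0 × 60.53 = 5.376×10^4.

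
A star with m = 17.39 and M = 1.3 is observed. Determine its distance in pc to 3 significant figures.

m − M = 5 log₁₀(d/10 pc)
17.39 − (1.3) = 16.09 = 5 log₁₀(d/10)
d = 10 × 10^(16.09/5) = 10 × 10^3.218 = 1.652×10^4 pc.

1.65×10^4 pc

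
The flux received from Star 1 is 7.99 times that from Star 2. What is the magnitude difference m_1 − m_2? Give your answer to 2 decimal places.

-2.26

m_1 − m_2 = −2.5 log₁₀(F_1/F_2) = −2.5 log₁₀(7.99) = −2.5 × (0.903) = -2.256.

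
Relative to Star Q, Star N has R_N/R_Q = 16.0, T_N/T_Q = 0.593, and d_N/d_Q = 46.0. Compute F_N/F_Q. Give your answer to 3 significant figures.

L_N/L_Q = (R_N/R_Q)²(T_N/T_Q)⁴ = (16.0)² × (0.593)⁴ = 31.66.
F_N/F_Q = (L_N/L_Q)/(d_N/d_Q)² = 31.66 / (46.0)² = 0.01496.

0.0150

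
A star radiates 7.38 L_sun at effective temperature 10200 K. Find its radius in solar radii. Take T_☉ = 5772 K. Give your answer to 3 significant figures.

0.870 solar radii

R/R_☉ = √(L/L_☉) / (T/T_☉)² = √(7.38) / (1.767)²
       = 2.717 / 3.123 = 0.8699.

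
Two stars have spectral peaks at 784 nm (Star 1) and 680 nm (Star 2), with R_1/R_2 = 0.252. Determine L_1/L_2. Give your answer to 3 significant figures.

Wien's law gives T ∝ 1/λ_max, so T_1/T_2 = λ_2/λ_1 = 680/784 = 0.8673.
Then L ∝ R²T⁴ gives L_1/L_2 = (0.252)² × (0.8673)⁴ = 0.06350 × 0.5659 = 0.03594.

0.0359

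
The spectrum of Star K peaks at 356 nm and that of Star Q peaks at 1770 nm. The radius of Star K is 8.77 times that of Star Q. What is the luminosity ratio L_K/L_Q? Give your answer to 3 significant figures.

4.70×10^4

Wien's law gives T ∝ 1/λ_max, so T_K/T_Q = λ_Q/λ_K = 1770/356 = 4.972.
Then L ∝ R²T⁴ gives L_K/L_Q = (8.77)² × (4.972)⁴ = 76.91 × 611.1 = 4.700×10^4.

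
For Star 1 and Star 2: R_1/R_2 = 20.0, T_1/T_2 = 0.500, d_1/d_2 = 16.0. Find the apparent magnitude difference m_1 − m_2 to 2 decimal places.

L_1/L_2 = (20.0)²(0.500)⁴ = 25.00.
F_1/F_2 = (L_1/L_2)/(d_1/d_2)² = 25.00/256.0 = 0.09766.
m_1 − m_2 = −2.5 log₁₀(0.09766) = 2.53.

2.53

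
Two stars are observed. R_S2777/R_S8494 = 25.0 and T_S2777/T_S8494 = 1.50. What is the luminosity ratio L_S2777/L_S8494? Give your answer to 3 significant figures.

3.16×10^3

From the Stefan–Boltzmann law, L ∝ R²T⁴, so
L_S2777/L_S8494 = (R_S2777/R_S8494)² (T_S2777/T_S8494)⁴ = (25.0)² × (1.50)⁴ = 625.0 × 5.062 = 3164.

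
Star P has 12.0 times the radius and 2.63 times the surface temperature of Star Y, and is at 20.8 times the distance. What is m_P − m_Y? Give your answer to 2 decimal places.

L_P/L_Y = (12.0)²(2.63)⁴ = 6889.
F_P/F_Y = (L_P/L_Y)/(d_P/d_Y)² = 6889/432.6 = 15.92.
m_P − m_Y = −2.5 log₁₀(15.92) = -3.01.

-3.01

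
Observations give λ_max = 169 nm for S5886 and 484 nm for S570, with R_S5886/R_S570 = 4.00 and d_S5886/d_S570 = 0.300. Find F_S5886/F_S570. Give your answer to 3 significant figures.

1.20×10^4

Wien's law: T_S5886/T_S570 = λ_S570/λ_S5886 = 484/169 = 2.864.
L_S5886/L_S570 = (R_S5886/R_S570)²(T_S5886/T_S570)⁴ = (4.00)²(2.864)⁴ = 1076.
F_S5886/F_S570 = (L_S5886/L_S570)/(d_S5886/d_S570)² = 1076/(0.300)² = 1.196×10^4.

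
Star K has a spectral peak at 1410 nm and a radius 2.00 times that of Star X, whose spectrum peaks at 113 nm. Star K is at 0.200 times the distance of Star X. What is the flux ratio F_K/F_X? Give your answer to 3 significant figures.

0.00413

Wien's law: T_K/T_X = λ_X/λ_K = 113/1410 = 0.08014.
L_K/L_X = (R_K/R_X)²(T_K/T_X)⁴ = (2.00)²(0.08014)⁴ = 1.650×10^-4.
F_K/F_X = (L_K/L_X)/(d_K/d_X)² = 1.650×10^-4/(0.200)² = 0.004125.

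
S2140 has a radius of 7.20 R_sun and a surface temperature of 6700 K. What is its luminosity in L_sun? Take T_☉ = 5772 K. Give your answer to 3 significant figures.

94.1 L_sun

L/L_☉ = (R/R_☉)² (T/T_☉)⁴ = (7.20)² × (6700/5772)⁴
       = 51.84 × (1.161)⁴ = 51.84 × 1.815 = 94.12.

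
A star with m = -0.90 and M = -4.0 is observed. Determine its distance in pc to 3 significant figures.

41.7 pc

m − M = 5 log₁₀(d/10 pc)
-0.90 − (-4.0) = 3.10 = 5 log₁₀(d/10)
d = 10 × 10^(3.10/5) = 10 × 10^0.620 = 41.69 pc.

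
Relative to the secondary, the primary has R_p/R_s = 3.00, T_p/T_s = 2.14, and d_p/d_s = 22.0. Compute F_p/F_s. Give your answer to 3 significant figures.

0.390

L_p/L_s = (R_p/R_s)²(T_p/T_s)⁴ = (3.00)² × (2.14)⁴ = 188.8.
F_p/F_s = (L_p/L_s)/(d_p/d_s)² = 188.8 / (22.0)² = 0.3900.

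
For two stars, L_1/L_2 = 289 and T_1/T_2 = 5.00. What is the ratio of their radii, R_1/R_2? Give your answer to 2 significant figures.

0.68

L ∝ R²T⁴ gives R ∝ √L / T², so
R_1/R_2 = √(289) / (5.00)² = 17.00 / 25.00 = 0.6800.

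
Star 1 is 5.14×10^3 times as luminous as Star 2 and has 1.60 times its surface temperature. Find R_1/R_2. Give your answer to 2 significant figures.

28

L ∝ R²T⁴ gives R ∝ √L / T², so
R_1/R_2 = √(5.14×10^3) / (1.60)² = 71.69 / 2.560 = 28.01.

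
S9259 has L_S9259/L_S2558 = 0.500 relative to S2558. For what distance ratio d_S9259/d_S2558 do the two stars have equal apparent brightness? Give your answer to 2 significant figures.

0.71

Equal flux requires L_S9259/d_S9259² = L_S2558/d_S2558², so d_S9259/d_S2558 = √(L_S9259/L_S2558)
= √(0.500) = 0.7071.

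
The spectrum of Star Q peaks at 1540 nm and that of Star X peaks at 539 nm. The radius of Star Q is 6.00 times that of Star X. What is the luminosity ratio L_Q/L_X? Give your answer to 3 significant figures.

0.540

Wien's law gives T ∝ 1/λ_max, so T_Q/T_X = λ_X/λ_Q = 539/1540 = 0.3500.
Then L ∝ R²T⁴ gives L_Q/L_X = (6.00)² × (0.3500)⁴ = 36.00 × 0.01501 = 0.5402.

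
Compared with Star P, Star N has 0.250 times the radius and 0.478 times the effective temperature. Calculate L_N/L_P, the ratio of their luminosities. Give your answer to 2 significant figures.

0.0033

From the Stefan–Boltzmann law, L ∝ R²T⁴, so
L_N/L_P = (R_N/R_P)² (T_N/T_P)⁴ = (0.250)² × (0.478)⁴ = 0.06250 × 0.05220 = 0.003263.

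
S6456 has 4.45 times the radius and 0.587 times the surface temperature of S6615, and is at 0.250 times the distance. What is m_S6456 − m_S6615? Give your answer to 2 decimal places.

L_S6456/L_S6615 = (4.45)²(0.587)⁴ = 2.351.
F_S6456/F_S6615 = (L_S6456/L_S6615)/(d_S6456/d_S6615)² = 2.351/0.06250 = 37.62.
m_S6456 − m_S6615 = −2.5 log₁₀(37.62) = -3.94.

-3.94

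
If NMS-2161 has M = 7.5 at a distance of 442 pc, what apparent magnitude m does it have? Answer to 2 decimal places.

15.73

m = M + 5 log₁₀(d/10 pc) = 7.5 + 5 log₁₀(442/10)
  = 7.5 + 5 × 1.645 = 7.5 + 8.23 = 15.73.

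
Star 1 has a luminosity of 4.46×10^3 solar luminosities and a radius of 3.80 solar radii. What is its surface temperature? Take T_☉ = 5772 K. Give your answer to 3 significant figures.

T/T_☉ = (L/L_☉)^(1/4) / (R/R_☉)^(1/2)
T = 5772 × (4.46×10^3)^(1/4) / √(3.80) = 5772 × 8.172 / 1.949 = 2.420×10^4 K.

2.42×10^4 K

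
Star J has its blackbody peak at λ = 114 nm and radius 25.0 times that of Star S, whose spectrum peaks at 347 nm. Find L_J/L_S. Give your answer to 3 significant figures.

5.37×10^4

Wien's law gives T ∝ 1/λ_max, so T_J/T_S = λ_S/λ_J = 347/114 = 3.044.
Then L ∝ R²T⁴ gives L_J/L_S = (25.0)² × (3.044)⁴ = 625.0 × 85.84 = 5.365×10^4.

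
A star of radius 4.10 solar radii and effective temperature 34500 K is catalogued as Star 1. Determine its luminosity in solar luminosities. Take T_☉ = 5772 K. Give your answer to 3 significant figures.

2.15×10^4 solar luminosities

L/L_☉ = (R/R_☉)² (T/T_☉)⁴ = (4.10)² × (34500/5772)⁴
       = 16.81 × (5.977)⁴ = 16.81 × 1276 = 2.146×10^4.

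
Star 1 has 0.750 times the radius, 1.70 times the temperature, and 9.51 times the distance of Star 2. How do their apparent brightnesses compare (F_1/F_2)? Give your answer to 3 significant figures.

0.0519

L_1/L_2 = (R_1/R_2)²(T_1/T_2)⁴ = (0.750)² × (1.70)⁴ = 4.698.
F_1/F_2 = (L_1/L_2)/(d_1/d_2)² = 4.698 / (9.51)² = 0.05195.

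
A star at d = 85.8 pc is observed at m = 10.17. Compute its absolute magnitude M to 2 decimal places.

5.50

M = m − 5 log₁₀(d/10 pc) = 10.17 − 5 log₁₀(85.8/10)
  = 10.17 − 5 × 0.933 = 10.17 − 4.67 = 5.50.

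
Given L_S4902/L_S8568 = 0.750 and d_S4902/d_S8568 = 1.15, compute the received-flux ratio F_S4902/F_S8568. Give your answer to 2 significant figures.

F = L/(4πd²), so F_S4902/F_S8568 = (L_S4902/L_S8568) / (d_S4902/d_S8568)²
= 0.750 / (1.15)² = 0.750 / 1.322 = 0.5671.

0.57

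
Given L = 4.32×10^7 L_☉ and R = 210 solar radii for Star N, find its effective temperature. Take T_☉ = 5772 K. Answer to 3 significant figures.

T/T_☉ = (L/L_☉)^(1/4) / (R/R_☉)^(1/2)
T = 5772 × (4.32×10^7)^(1/4) / √(210) = 5772 × 81.07 / 14.49 = 3.229×10^4 K.

3.23×10^4 K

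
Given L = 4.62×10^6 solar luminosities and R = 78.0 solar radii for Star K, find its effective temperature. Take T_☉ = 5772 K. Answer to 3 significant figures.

3.03×10^4 K

T/T_☉ = (L/L_☉)^(1/4) / (R/R_☉)^(1/2)
T = 5772 × (4.62×10^6)^(1/4) / √(78.0) = 5772 × 46.36 / 8.832 = 3.030×10^4 K.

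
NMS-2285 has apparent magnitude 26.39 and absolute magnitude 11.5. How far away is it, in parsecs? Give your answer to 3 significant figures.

m − M = 5 log₁₀(d/10 pc)
26.39 − (11.5) = 14.89 = 5 log₁₀(d/10)
d = 10 × 10^(14.89/5) = 10 × 10^2.978 = 9506 pc.

9.51×10^3 pc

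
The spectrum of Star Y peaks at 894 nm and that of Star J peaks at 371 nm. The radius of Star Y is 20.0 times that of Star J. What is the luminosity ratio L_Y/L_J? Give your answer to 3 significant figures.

Wien's law gives T ∝ 1/λ_max, so T_Y/T_J = λ_J/λ_Y = 371/894 = 0.4150.
Then L ∝ R²T⁴ gives L_Y/L_J = (20.0)² × (0.4150)⁴ = 400.0 × 0.02966 = 11.86.

11.9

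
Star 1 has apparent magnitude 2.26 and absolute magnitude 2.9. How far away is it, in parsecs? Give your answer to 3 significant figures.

m − M = 5 log₁₀(d/10 pc)
2.26 − (2.9) = -0.64 = 5 log₁₀(d/10)
d = 10 × 10^(-0.64/5) = 10 × 10^-0.128 = 7.447 pc.

7.45 pc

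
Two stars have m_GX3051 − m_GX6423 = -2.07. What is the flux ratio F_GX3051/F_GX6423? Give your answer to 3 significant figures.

6.73

F_GX3051/F_GX6423 = 10^(−(m_GX3051 − m_GX6423)/2.5) = 10^(2.07/2.5) = 10^0.828 = 6.730.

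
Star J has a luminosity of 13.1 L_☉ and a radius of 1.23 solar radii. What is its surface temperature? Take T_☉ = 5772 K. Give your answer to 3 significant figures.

T/T_☉ = (L/L_☉)^(1/4) / (R/R_☉)^(1/2)
T = 5772 × (13.1)^(1/4) / √(1.23) = 5772 × 1.902 / 1.109 = 9901 K.

9.90×10^3 K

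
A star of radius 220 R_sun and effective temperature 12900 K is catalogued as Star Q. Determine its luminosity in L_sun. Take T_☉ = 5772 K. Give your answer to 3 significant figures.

1.21×10^6 L_sun

L/L_☉ = (R/R_☉)² (T/T_☉)⁴ = (220)² × (12900/5772)⁴
       = 4.840×10^4 × (2.235)⁴ = 4.840×10^4 × 24.95 = 1.208×10^6.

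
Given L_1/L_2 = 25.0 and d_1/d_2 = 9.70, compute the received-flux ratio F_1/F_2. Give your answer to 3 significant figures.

0.266

F = L/(4πd²), so F_1/F_2 = (L_1/L_2) / (d_1/d_2)²
= 25.0 / (9.70)² = 25.0 / 94.09 = 0.2657.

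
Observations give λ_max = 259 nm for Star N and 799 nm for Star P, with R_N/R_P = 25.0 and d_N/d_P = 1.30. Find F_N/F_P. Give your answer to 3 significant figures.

Wien's law: T_N/T_P = λ_P/λ_N = 799/259 = 3.085.
L_N/L_P = (R_N/R_P)²(T_N/T_P)⁴ = (25.0)²(3.085)⁴ = 5.661×10^4.
F_N/F_P = (L_N/L_P)/(d_N/d_P)² = 5.661×10^4/(1.30)² = 3.350×10^4.

3.35×10^4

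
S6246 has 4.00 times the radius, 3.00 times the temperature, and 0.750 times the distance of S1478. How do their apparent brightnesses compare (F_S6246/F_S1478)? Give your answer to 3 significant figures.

L_S6246/L_S1478 = (R_S6246/R_S1478)²(T_S6246/T_S1478)⁴ = (4.00)² × (3.00)⁴ = 1296.
F_S6246/F_S1478 = (L_S6246/L_S1478)/(d_S6246/d_S1478)² = 1296 / (0.750)² = 2304.

2.30×10^3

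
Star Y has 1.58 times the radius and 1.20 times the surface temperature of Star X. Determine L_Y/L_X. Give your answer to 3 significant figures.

From the Stefan–Boltzmann law, L ∝ R²T⁴, so
L_Y/L_X = (R_Y/R_X)² (T_Y/T_X)⁴ = (1.58)² × (1.20)⁴ = 2.496 × 2.074 = 5.177.

5.18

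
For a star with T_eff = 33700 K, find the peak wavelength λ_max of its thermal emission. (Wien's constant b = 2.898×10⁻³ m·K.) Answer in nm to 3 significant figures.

λ_max = b/T = 2.898×10⁻³ / 33700 = 8.60×10^-8 m = 85.99 nm.

86.0 nm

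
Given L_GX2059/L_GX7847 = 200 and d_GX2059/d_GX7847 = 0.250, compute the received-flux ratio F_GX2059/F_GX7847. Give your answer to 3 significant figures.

3.20×10^3

F = L/(4πd²), so F_GX2059/F_GX7847 = (L_GX2059/L_GX7847) / (d_GX2059/d_GX7847)²
= 200 / (0.250)² = 200 / 0.06250 = 3200.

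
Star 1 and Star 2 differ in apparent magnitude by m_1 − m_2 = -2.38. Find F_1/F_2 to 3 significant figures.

8.95

F_1/F_2 = 10^(−(m_1 − m_2)/2.5) = 10^(2.38/2.5) = 10^0.952 = 8.954.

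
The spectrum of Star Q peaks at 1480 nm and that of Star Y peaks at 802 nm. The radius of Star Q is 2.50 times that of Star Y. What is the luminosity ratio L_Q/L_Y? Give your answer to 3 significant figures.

Wien's law gives T ∝ 1/λ_max, so T_Q/T_Y = λ_Y/λ_Q = 802/1480 = 0.5419.
Then L ∝ R²T⁴ gives L_Q/L_Y = (2.50)² × (0.5419)⁴ = 6.250 × 0.08623 = 0.5389.

0.539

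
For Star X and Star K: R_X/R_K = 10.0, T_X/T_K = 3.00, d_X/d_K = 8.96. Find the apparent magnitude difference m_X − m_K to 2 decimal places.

-5.01

L_X/L_K = (10.0)²(3.00)⁴ = 8100.
F_X/F_K = (L_X/L_K)/(d_X/d_K)² = 8100/80.28 = 100.9.
m_X − m_K = −2.5 log₁₀(100.9) = -5.01.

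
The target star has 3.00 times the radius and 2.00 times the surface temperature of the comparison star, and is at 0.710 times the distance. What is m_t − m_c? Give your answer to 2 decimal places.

L_t/L_c = (3.00)²(2.00)⁴ = 144.0.
F_t/F_c = (L_t/L_c)/(d_t/d_c)² = 144.0/0.5041 = 285.7.
m_t − m_c = −2.5 log₁₀(285.7) = -6.14.

-6.14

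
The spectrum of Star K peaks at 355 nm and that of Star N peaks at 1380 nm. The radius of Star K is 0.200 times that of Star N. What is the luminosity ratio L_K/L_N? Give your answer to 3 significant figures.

Wien's law gives T ∝ 1/λ_max, so T_K/T_N = λ_N/λ_K = 1380/355 = 3.887.
Then L ∝ R²T⁴ gives L_K/L_N = (0.200)² × (3.887)⁴ = 0.04000 × 228.4 = 9.134.

9.13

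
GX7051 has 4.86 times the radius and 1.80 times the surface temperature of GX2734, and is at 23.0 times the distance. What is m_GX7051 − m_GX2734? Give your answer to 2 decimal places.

L_GX7051/L_GX2734 = (4.86)²(1.80)⁴ = 247.9.
F_GX7051/F_GX2734 = (L_GX7051/L_GX2734)/(d_GX7051/d_GX2734)² = 247.9/529.0 = 0.4687.
m_GX7051 − m_GX2734 = −2.5 log₁₀(0.4687) = 0.82.

0.82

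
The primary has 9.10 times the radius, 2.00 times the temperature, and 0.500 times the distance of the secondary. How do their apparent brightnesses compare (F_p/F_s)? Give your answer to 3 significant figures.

5.30×10^3

L_p/L_s = (R_p/R_s)²(T_p/T_s)⁴ = (9.10)² × (2.00)⁴ = 1325.
F_p/F_s = (L_p/L_s)/(d_p/d_s)² = 1325 / (0.500)² = 5300.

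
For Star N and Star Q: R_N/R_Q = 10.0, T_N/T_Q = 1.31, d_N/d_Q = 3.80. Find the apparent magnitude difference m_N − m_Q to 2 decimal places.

L_N/L_Q = (10.0)²(1.31)⁴ = 294.5.
F_N/F_Q = (L_N/L_Q)/(d_N/d_Q)² = 294.5/14.44 = 20.39.
m_N − m_Q = −2.5 log₁₀(20.39) = -3.27.

-3.27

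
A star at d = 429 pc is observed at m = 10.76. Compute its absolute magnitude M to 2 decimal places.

2.60

M = m − 5 log₁₀(d/10 pc) = 10.76 − 5 log₁₀(429/10)
  = 10.76 − 5 × 1.632 = 10.76 − 8.16 = 2.60.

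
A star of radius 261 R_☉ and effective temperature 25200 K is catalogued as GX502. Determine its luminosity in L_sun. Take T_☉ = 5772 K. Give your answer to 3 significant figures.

L/L_☉ = (R/R_☉)² (T/T_☉)⁴ = (261)² × (25200/5772)⁴
       = 6.812×10^4 × (4.366)⁴ = 6.812×10^4 × 363.3 = 2.475×10^7.

2.48×10^7 L_sun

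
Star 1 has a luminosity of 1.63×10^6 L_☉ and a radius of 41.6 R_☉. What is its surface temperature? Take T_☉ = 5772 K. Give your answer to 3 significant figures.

T/T_☉ = (L/L_☉)^(1/4) / (R/R_☉)^(1/2)
T = 5772 × (1.63×10^6)^(1/4) / √(41.6) = 5772 × 35.73 / 6.450 = 3.198×10^4 K.

3.20×10^4 K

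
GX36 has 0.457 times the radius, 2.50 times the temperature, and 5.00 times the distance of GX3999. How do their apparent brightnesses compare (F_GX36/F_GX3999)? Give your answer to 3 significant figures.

L_GX36/L_GX3999 = (R_GX36/R_GX3999)²(T_GX36/T_GX3999)⁴ = (0.457)² × (2.50)⁴ = 8.158.
F_GX36/F_GX3999 = (L_GX36/L_GX3999)/(d_GX36/d_GX3999)² = 8.158 / (5.00)² = 0.3263.

0.326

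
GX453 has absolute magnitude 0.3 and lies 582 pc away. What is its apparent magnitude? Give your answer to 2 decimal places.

m = M + 5 log₁₀(d/10 pc) = 0.3 + 5 log₁₀(582/10)
  = 0.3 + 5 × 1.765 = 0.3 + 8.82 = 9.12.

9.12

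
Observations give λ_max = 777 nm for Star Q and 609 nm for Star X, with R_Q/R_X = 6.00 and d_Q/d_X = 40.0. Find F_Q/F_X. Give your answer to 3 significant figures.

0.00849

Wien's law: T_Q/T_X = λ_X/λ_Q = 609/777 = 0.7838.
L_Q/L_X = (R_Q/R_X)²(T_Q/T_X)⁴ = (6.00)²(0.7838)⁴ = 13.59.
F_Q/F_X = (L_Q/L_X)/(d_Q/d_X)² = 13.59/(40.0)² = 0.008491.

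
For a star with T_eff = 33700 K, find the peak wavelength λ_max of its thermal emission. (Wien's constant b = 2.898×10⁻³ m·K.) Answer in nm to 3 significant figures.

86.0 nm

λ_max = b/T = 2.898×10⁻³ / 33700 = 8.60×10^-8 m = 85.99 nm.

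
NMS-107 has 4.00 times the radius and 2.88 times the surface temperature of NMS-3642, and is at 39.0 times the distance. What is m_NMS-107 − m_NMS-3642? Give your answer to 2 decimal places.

0.35

L_NMS-107/L_NMS-3642 = (4.00)²(2.88)⁴ = 1101.
F_NMS-107/F_NMS-3642 = (L_NMS-107/L_NMS-3642)/(d_NMS-107/d_NMS-3642)² = 1101/1521 = 0.7237.
m_NMS-107 − m_NMS-3642 = −2.5 log₁₀(0.7237) = 0.35.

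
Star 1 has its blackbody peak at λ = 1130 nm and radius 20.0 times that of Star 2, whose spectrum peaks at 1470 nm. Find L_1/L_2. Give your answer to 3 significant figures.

Wien's law gives T ∝ 1/λ_max, so T_1/T_2 = λ_2/λ_1 = 1470/1130 = 1.301.
Then L ∝ R²T⁴ gives L_1/L_2 = (20.0)² × (1.301)⁴ = 400.0 × 2.864 = 1146.

1.15×10^3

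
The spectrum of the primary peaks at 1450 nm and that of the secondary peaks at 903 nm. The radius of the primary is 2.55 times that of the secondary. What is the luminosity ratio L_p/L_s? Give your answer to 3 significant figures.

0.978

Wien's law gives T ∝ 1/λ_max, so T_p/T_s = λ_s/λ_p = 903/1450 = 0.6228.
Then L ∝ R²T⁴ gives L_p/L_s = (2.55)² × (0.6228)⁴ = 6.502 × 0.1504 = 0.9780.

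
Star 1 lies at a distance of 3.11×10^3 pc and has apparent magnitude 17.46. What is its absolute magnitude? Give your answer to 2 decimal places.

M = m − 5 log₁₀(d/10 pc) = 17.46 − 5 log₁₀(3.11×10^3/10)
  = 17.46 − 5 × 2.493 = 17.46 − 12.46 = 5.00.

5.00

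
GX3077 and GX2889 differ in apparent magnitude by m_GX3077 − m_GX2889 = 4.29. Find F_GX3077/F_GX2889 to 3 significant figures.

0.0192

F_GX3077/F_GX2889 = 10^(−(m_GX3077 − m_GX2889)/2.5) = 10^(-4.29/2.5) = 10^-1.716 = 0.01923.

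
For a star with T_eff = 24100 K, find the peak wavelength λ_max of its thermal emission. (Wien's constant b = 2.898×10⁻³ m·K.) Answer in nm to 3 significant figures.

120 nm

λ_max = b/T = 2.898×10⁻³ / 24100 = 1.20×10^-7 m = 120.2 nm.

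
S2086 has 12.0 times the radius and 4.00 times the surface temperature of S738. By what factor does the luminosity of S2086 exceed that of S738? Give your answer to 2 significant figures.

3.7×10^4

From the Stefan–Boltzmann law, L ∝ R²T⁴, so
L_S2086/L_S738 = (R_S2086/R_S738)² (T_S2086/T_S738)⁴ = (12.0)² × (4.00)⁴ = 144.0 × 256.0 = 3.686×10^4.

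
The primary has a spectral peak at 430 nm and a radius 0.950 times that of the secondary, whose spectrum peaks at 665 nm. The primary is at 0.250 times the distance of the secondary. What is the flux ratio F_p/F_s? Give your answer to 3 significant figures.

Wien's law: T_p/T_s = λ_s/λ_p = 665/430 = 1.547.
L_p/L_s = (R_p/R_s)²(T_p/T_s)⁴ = (0.950)²(1.547)⁴ = 5.162.
F_p/F_s = (L_p/L_s)/(d_p/d_s)² = 5.162/(0.250)² = 82.60.

82.6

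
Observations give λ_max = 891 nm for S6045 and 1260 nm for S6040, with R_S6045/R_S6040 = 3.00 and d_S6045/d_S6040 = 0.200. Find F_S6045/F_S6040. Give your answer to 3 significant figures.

Wien's law: T_S6045/T_S6040 = λ_S6040/λ_S6045 = 1260/891 = 1.414.
L_S6045/L_S6040 = (R_S6045/R_S6040)²(T_S6045/T_S6040)⁴ = (3.00)²(1.414)⁴ = 35.99.
F_S6045/F_S6040 = (L_S6045/L_S6040)/(d_S6045/d_S6040)² = 35.99/(0.200)² = 899.8.

900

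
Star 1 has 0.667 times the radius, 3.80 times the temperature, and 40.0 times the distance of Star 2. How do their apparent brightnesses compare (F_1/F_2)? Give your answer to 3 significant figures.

0.0580

L_1/L_2 = (R_1/R_2)²(T_1/T_2)⁴ = (0.667)² × (3.80)⁴ = 92.77.
F_1/F_2 = (L_1/L_2)/(d_1/d_2)² = 92.77 / (40.0)² = 0.05798.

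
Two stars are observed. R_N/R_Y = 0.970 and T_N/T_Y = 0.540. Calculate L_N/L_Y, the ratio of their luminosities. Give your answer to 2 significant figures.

From the Stefan–Boltzmann law, L ∝ R²T⁴, so
L_N/L_Y = (R_N/R_Y)² (T_N/T_Y)⁴ = (0.970)² × (0.540)⁴ = 0.9409 × 0.08503 = 0.08001.

0.080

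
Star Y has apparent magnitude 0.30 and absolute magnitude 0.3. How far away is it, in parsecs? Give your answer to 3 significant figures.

m − M = 5 log₁₀(d/10 pc)
0.30 − (0.3) = 0.00 = 5 log₁₀(d/10)
d = 10 × 10^(0.00/5) = 10 × 10^0.000 = 10.00 pc.

10.0 pc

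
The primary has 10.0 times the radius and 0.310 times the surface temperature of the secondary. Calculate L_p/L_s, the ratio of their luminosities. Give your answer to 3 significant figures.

From the Stefan–Boltzmann law, L ∝ R²T⁴, so
L_p/L_s = (R_p/R_s)² (T_p/T_s)⁴ = (10.0)² × (0.310)⁴ = 100.0 × 0.009235 = 0.9235.

0.924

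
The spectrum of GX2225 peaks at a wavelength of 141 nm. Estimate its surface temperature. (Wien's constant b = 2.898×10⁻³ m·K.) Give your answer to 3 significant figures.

T = b/λ_max = 2.898×10⁻³ / (141×10⁻⁹) = 2.055×10^4 K.

2.06×10^4 K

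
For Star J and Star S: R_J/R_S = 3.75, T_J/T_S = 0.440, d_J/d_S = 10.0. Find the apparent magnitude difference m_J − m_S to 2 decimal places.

5.70

L_J/L_S = (3.75)²(0.440)⁴ = 0.5271.
F_J/F_S = (L_J/L_S)/(d_J/d_S)² = 0.5271/100.0 = 0.005271.
m_J − m_S = −2.5 log₁₀(0.005271) = 5.70.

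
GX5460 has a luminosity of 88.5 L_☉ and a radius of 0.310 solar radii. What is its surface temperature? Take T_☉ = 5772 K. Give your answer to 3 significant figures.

3.18×10^4 K

T/T_☉ = (L/L_☉)^(1/4) / (R/R_☉)^(1/2)
T = 5772 × (88.5)^(1/4) / √(0.310) = 5772 × 3.067 / 0.5568 = 3.180×10^4 K.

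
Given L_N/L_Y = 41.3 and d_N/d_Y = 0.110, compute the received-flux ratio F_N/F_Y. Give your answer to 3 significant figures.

F = L/(4πd²), so F_N/F_Y = (L_N/L_Y) / (d_N/d_Y)²
= 41.3 / (0.110)² = 41.3 / 0.01210 = 3413.

3.41×10^3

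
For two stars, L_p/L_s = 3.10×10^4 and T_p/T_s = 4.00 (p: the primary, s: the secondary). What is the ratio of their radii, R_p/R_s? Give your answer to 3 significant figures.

11.0

L ∝ R²T⁴ gives R ∝ √L / T², so
R_p/R_s = √(3.10×10^4) / (4.00)² = 176.1 / 16.00 = 11.00.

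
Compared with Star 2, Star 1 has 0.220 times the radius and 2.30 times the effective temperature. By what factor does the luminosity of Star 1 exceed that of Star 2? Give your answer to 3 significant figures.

From the Stefan–Boltzmann law, L ∝ R²T⁴, so
L_1/L_2 = (R_1/R_2)² (T_1/T_2)⁴ = (0.220)² × (2.30)⁴ = 0.04840 × 27.98 = 1.354.

1.35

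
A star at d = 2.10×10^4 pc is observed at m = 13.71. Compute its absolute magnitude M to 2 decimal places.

-2.90

M = m − 5 log₁₀(d/10 pc) = 13.71 − 5 log₁₀(2.10×10^4/10)
  = 13.71 − 5 × 3.322 = 13.71 − 16.61 = -2.90.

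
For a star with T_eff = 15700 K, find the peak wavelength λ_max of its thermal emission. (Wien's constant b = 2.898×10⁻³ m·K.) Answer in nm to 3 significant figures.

185 nm

λ_max = b/T = 2.898×10⁻³ / 15700 = 1.85×10^-7 m = 184.6 nm.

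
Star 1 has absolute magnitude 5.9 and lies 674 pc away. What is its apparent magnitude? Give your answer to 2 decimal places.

15.04

m = M + 5 log₁₀(d/10 pc) = 5.9 + 5 log₁₀(674/10)
  = 5.9 + 5 × 1.829 = 5.9 + 9.14 = 15.04.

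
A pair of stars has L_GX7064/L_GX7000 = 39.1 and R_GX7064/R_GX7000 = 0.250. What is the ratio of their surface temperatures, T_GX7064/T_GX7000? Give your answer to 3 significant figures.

5.00

L ∝ R²T⁴ gives T ∝ (L/R²)^(1/4), so
T_GX7064/T_GX7000 = (39.1 / 0.250²)^(1/4) = (625.6)^(1/4) = 5.001.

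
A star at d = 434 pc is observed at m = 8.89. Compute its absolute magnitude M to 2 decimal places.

0.70

M = m − 5 log₁₀(d/10 pc) = 8.89 − 5 log₁₀(434/10)
  = 8.89 − 5 × 1.637 = 8.89 − 8.19 = 0.70.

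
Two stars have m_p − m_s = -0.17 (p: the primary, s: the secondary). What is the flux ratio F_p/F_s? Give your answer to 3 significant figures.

F_p/F_s = 10^(−(m_p − m_s)/2.5) = 10^(0.17/2.5) = 10^0.068 = 1.169.

1.17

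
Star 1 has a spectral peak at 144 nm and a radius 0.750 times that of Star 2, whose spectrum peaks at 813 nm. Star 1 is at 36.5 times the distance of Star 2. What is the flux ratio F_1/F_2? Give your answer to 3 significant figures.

0.429

Wien's law: T_1/T_2 = λ_2/λ_1 = 813/144 = 5.646.
L_1/L_2 = (R_1/R_2)²(T_1/T_2)⁴ = (0.750)²(5.646)⁴ = 571.5.
F_1/F_2 = (L_1/L_2)/(d_1/d_2)² = 571.5/(36.5)² = 0.4290.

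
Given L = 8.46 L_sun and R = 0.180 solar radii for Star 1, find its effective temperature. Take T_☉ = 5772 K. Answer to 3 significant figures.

T/T_☉ = (L/L_☉)^(1/4) / (R/R_☉)^(1/2)
T = 5772 × (8.46)^(1/4) / √(0.180) = 5772 × 1.705 / 0.4243 = 2.320×10^4 K.

2.32×10^4 K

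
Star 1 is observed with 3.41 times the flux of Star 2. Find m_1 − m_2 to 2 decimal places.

-1.33

m_1 − m_2 = −2.5 log₁₀(F_1/F_2) = −2.5 log₁₀(3.41) = −2.5 × (0.533) = -1.332.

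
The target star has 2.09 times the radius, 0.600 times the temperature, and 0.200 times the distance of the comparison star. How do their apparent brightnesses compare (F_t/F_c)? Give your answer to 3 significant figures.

14.2

L_t/L_c = (R_t/R_c)²(T_t/T_c)⁴ = (2.09)² × (0.600)⁴ = 0.5661.
F_t/F_c = (L_t/L_c)/(d_t/d_c)² = 0.5661 / (0.200)² = 14.15.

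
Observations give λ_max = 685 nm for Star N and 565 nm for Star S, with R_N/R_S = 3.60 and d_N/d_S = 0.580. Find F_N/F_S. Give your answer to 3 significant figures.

Wien's law: T_N/T_S = λ_S/λ_N = 565/685 = 0.8248.
L_N/L_S = (R_N/R_S)²(T_N/T_S)⁴ = (3.60)²(0.8248)⁴ = 5.998.
F_N/F_S = (L_N/L_S)/(d_N/d_S)² = 5.998/(0.580)² = 17.83.

17.8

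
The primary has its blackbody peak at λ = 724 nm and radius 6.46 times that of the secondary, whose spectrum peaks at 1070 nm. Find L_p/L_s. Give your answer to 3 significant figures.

199

Wien's law gives T ∝ 1/λ_max, so T_p/T_s = λ_s/λ_p = 1070/724 = 1.478.
Then L ∝ R²T⁴ gives L_p/L_s = (6.46)² × (1.478)⁴ = 41.73 × 4.771 = 199.1.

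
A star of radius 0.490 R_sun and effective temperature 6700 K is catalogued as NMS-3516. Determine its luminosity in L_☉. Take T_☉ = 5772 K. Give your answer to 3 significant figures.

0.436 L_☉

L/L_☉ = (R/R_☉)² (T/T_☉)⁴ = (0.490)² × (6700/5772)⁴
       = 0.2401 × (1.161)⁴ = 0.2401 × 1.815 = 0.4359.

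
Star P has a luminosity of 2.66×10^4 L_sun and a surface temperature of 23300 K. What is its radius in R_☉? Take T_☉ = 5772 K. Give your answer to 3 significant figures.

R/R_☉ = √(L/L_☉) / (T/T_☉)² = √(2.66×10^4) / (4.037)²
       = 163.1 / 16.30 = 10.01.

10.0 R_☉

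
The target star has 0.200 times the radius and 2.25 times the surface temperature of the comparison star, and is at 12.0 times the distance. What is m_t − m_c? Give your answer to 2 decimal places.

5.37

L_t/L_c = (0.200)²(2.25)⁴ = 1.025.
F_t/F_c = (L_t/L_c)/(d_t/d_c)² = 1.025/144.0 = 0.007119.
m_t − m_c = −2.5 log₁₀(0.007119) = 5.37.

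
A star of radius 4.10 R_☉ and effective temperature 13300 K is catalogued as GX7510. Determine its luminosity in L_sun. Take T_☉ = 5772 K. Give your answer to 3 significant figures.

L/L_☉ = (R/R_☉)² (T/T_☉)⁴ = (4.10)² × (13300/5772)⁴
       = 16.81 × (2.304)⁴ = 16.81 × 28.19 = 473.9.

474 L_sun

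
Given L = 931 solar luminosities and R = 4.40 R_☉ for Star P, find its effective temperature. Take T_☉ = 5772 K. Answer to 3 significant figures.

T/T_☉ = (L/L_☉)^(1/4) / (R/R_☉)^(1/2)
T = 5772 × (931)^(1/4) / √(4.40) = 5772 × 5.524 / 2.098 = 1.520×10^4 K.

1.52×10^4 K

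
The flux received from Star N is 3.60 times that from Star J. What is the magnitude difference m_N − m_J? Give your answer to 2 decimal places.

m_N − m_J = −2.5 log₁₀(F_N/F_J) = −2.5 log₁₀(3.60) = −2.5 × (0.556) = -1.391.

-1.39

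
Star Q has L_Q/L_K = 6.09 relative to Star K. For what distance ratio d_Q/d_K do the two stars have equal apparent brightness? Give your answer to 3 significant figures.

2.47

Equal flux requires L_Q/d_Q² = L_K/d_K², so d_Q/d_K = √(L_Q/L_K)
= √(6.09) = 2.468.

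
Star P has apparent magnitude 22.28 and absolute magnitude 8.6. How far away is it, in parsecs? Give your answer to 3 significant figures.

m − M = 5 log₁₀(d/10 pc)
22.28 − (8.6) = 13.68 = 5 log₁₀(d/10)
d = 10 × 10^(13.68/5) = 10 × 10^2.736 = 5445 pc.

5.45×10^3 pc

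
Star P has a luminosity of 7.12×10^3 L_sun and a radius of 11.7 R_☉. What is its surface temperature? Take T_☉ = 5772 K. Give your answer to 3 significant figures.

1.55×10^4 K

T/T_☉ = (L/L_☉)^(1/4) / (R/R_☉)^(1/2)
T = 5772 × (7.12×10^3)^(1/4) / √(11.7) = 5772 × 9.186 / 3.421 = 1.550×10^4 K.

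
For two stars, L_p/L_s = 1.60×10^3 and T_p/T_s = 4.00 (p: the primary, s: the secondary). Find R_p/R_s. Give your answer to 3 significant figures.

L ∝ R²T⁴ gives R ∝ √L / T², so
R_p/R_s = √(1.60×10^3) / (4.00)² = 40.00 / 16.00 = 2.500.

2.50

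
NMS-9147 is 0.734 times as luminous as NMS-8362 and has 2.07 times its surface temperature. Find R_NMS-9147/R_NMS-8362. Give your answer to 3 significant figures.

0.200

L ∝ R²T⁴ gives R ∝ √L / T², so
R_NMS-9147/R_NMS-8362 = √(0.734) / (2.07)² = 0.8567 / 4.285 = 0.1999.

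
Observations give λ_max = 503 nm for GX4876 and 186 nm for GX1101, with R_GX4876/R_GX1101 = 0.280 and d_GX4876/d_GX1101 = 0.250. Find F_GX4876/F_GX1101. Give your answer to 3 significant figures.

Wien's law: T_GX4876/T_GX1101 = λ_GX1101/λ_GX4876 = 186/503 = 0.3698.
L_GX4876/L_GX1101 = (R_GX4876/R_GX1101)²(T_GX4876/T_GX1101)⁴ = (0.280)²(0.3698)⁴ = 0.001466.
F_GX4876/F_GX1101 = (L_GX4876/L_GX1101)/(d_GX4876/d_GX1101)² = 0.001466/(0.250)² = 0.02345.

0.0235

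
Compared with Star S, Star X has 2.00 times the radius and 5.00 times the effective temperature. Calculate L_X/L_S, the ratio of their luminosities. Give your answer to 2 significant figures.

From the Stefan–Boltzmann law, L ∝ R²T⁴, so
L_X/L_S = (R_X/R_S)² (T_X/T_S)⁴ = (2.00)² × (5.00)⁴ = 4.000 × 625.0 = 2500.

2.5×10^3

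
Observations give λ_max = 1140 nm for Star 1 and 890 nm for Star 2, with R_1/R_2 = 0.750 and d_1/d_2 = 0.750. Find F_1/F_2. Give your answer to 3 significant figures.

Wien's law: T_1/T_2 = λ_2/λ_1 = 890/1140 = 0.7807.
L_1/L_2 = (R_1/R_2)²(T_1/T_2)⁴ = (0.750)²(0.7807)⁴ = 0.2090.
F_1/F_2 = (L_1/L_2)/(d_1/d_2)² = 0.2090/(0.750)² = 0.3715.

0.371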